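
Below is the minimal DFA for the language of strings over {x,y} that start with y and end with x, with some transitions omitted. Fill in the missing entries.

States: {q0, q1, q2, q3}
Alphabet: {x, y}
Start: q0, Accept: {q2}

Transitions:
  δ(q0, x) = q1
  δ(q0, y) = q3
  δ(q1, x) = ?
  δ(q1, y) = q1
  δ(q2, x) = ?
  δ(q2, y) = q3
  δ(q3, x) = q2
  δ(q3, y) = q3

From the language and accept set, identify what each state tracks — q0: no input read; q1: started with x (dead); q2: started with y, last symbol x; q3: started with y, last symbol y.
Each missing δ(q, a) is the state matching the new tracked value after reading a.
δ(q1, x) = q1; δ(q2, x) = q2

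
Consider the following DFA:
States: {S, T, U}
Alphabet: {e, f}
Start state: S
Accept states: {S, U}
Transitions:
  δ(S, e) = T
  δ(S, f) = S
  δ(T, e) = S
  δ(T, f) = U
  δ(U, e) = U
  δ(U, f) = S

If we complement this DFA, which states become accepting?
Complement accept states = All states \ Original accept states
= {S, T, U} \ {S, U}
{T}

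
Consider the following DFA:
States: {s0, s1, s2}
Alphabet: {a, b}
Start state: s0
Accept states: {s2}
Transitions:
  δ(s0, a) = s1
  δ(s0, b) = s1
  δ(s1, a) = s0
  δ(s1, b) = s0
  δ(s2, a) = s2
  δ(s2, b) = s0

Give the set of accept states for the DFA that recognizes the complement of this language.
Complement accept states = All states \ Original accept states
= {s0, s1, s2} \ {s2}
{s0, s1}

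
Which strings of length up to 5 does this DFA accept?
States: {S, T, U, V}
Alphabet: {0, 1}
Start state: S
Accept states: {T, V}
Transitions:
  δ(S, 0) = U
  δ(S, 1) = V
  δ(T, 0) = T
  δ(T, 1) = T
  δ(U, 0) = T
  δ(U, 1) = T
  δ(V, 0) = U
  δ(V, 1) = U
1, 00, 01, 000, 001, 010, 011, 100, 101, 110, 111, 0000, 0001, 0010, 0011, 0100, 0101, 0110, 0111, 1000, 1001, 1010, 1011, 1100, 1101, 1110, 1111, 00000, 00001, 00010, 00011, 00100, 00101, 00110, 00111, 01000, 01001, 01010, 01011, 01100, 01101, 01110, 01111, 10000, 10001, 10010, 10011, 10100, 10101, 10110, 10111, 11000, 11001, 11010, 11011, 11100, 11101, 11110, 11111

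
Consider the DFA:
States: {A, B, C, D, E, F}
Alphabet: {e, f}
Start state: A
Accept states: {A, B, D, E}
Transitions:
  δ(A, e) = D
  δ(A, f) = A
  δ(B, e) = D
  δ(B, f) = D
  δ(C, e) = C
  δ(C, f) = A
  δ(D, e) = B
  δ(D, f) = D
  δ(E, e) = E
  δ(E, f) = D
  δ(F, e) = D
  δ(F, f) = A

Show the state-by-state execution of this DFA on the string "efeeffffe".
read 'e': A → D
  read 'f': D → D
  read 'e': D → B
  read 'e': B → D
  read 'f': D → D
  read 'f': D → D
  read 'f': D → D
  read 'f': D → D
  read 'e': D → B
A -> D -> D -> B -> D -> D -> D -> D -> D -> B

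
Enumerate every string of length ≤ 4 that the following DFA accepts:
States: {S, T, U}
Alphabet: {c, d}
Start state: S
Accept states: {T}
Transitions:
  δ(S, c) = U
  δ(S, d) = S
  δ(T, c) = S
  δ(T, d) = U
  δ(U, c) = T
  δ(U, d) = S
cc, dcc, ccdc, cdcc, ddcc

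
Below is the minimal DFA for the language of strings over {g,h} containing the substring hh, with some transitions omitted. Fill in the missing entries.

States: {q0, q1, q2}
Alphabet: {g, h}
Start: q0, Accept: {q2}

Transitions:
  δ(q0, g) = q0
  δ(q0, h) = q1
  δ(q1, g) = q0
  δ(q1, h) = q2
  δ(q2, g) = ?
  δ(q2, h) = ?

From the language and accept set, identify what each state tracks — q0: no progress toward hh; q1: one trailing h; q2: substring hh seen.
Each missing δ(q, a) is the state matching the new tracked value after reading a.
δ(q2, g) = q2; δ(q2, h) = q2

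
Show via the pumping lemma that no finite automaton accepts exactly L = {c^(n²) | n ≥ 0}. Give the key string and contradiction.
Assume L is regular with pumping length p. Idea: pumping adds a fixed amount, but gaps between consecutive squares grow.
Choose s = c^(p²) (length p² ≥ p). By the pumping lemma, s = xyz with |xy| ≤ p, |y| > 0, so |y| = k with 1 ≤ k ≤ p. Then |xy²z| = p²+k. Since p² < p²+k ≤ p²+p < (p+1)², the length p²+k lies strictly between consecutive squares, so it is not a perfect square and xy²z ∉ L.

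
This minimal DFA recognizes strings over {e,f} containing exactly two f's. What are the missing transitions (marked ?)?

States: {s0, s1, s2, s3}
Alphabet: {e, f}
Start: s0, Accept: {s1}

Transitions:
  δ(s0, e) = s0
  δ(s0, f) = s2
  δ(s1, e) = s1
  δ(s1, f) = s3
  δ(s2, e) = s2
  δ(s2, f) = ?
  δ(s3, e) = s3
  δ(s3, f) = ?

From the language and accept set, identify what each state tracks — s0: zero f's; s1: two f's; s2: one f; s3: ≥ three f's (dead).
Each missing δ(q, a) is the state matching the new tracked value after reading a.
δ(s2, f) = s1; δ(s3, f) = s3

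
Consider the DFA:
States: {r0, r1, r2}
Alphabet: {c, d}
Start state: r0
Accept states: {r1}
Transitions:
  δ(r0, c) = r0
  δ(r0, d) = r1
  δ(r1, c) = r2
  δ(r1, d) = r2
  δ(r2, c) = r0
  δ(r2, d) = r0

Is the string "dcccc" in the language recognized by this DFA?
Processing string "dcccc":
  r0 --d--> r1
  r1 --c--> r2
  r2 --c--> r0
  r0 --c--> r0
  r0 --c--> r0
Final state: r0
Accept states: {r1}
No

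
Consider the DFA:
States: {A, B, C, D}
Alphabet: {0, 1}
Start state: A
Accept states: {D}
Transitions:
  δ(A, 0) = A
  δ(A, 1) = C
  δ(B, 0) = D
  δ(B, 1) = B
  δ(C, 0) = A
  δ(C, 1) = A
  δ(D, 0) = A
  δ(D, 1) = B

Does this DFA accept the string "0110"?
Processing string "0110":
  A --0--> A
  A --1--> C
  C --1--> A
  A --0--> A
Final state: A
Accept states: {D}
No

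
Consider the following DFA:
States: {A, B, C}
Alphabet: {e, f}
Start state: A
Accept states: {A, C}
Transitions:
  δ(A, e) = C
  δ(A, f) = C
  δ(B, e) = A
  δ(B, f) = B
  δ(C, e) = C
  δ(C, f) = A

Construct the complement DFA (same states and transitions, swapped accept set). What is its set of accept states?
Complement accept states = All states \ Original accept states
= {A, B, C} \ {A, C}
{B}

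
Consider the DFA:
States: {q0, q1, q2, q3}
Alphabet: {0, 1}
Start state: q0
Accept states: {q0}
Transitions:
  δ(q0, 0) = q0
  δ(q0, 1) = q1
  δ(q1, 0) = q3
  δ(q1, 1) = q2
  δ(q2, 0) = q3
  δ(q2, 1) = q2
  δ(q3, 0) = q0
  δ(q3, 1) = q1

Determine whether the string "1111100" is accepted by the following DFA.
Processing string "1111100":
  q0 --1--> q1
  q1 --1--> q2
  q2 --1--> q2
  q2 --1--> q2
  q2 --1--> q2
  q2 --0--> q3
  q3 --0--> q0
Final state: q0
Accept states: {q0}
Yes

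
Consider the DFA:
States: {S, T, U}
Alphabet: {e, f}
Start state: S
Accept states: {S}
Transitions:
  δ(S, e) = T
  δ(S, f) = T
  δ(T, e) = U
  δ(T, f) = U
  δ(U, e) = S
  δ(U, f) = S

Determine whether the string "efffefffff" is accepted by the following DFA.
Processing string "efffefffff":
  S --e--> T
  T --f--> U
  U --f--> S
  S --f--> T
  T --e--> U
  U --f--> S
  S --f--> T
  T --f--> U
  U --f--> S
  S --f--> T
Final state: T
Accept states: {S}
No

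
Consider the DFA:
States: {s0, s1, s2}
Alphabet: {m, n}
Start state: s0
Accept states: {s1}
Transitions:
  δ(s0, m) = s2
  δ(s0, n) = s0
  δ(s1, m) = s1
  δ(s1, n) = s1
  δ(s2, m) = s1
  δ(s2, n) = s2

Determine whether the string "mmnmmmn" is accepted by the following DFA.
Processing string "mmnmmmn":
  s0 --m--> s2
  s2 --m--> s1
  s1 --n--> s1
  s1 --m--> s1
  s1 --m--> s1
  s1 --m--> s1
  s1 --n--> s1
Final state: s1
Accept states: {s1}
Yes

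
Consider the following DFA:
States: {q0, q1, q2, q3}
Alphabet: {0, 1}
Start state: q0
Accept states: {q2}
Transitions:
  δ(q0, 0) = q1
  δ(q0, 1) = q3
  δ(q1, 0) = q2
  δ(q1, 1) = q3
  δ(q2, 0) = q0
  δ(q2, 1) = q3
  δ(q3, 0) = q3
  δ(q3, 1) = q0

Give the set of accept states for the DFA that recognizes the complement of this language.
Complement accept states = All states \ Original accept states
= {q0, q1, q2, q3} \ {q2}
{q0, q1, q3}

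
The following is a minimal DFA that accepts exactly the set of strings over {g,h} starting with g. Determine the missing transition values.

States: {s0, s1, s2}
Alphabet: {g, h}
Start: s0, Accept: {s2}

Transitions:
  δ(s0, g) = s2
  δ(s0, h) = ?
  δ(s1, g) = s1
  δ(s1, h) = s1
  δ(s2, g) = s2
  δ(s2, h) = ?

From the language and accept set, identify what each state tracks — s0: no input read; s1: started with h (dead); s2: started with g.
Each missing δ(q, a) is the state matching the new tracked value after reading a.
δ(s0, h) = s1; δ(s2, h) = s2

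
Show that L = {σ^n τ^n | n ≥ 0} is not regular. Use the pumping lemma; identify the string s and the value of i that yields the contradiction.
Assume L is regular with pumping length p. Idea: pumping the σ-block changes the count balance.
Choose s = σ^p τ^p (length 2p ≥ p). By the pumping lemma, s = xyz with |xy| ≤ p, |y| > 0. So y = σ^k for some k > 0 (since xy is entirely within the σ's). Pumping gives xy²z = σ^(p+k) τ^p, which is not in L since p+k ≠ p.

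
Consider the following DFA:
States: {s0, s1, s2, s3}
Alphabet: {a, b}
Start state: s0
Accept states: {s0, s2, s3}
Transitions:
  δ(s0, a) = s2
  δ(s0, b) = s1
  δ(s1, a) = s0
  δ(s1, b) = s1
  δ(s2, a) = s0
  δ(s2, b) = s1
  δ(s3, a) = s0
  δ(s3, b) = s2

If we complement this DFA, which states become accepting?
Complement accept states = All states \ Original accept states
= {s0, s1, s2, s3} \ {s0, s2, s3}
{s1}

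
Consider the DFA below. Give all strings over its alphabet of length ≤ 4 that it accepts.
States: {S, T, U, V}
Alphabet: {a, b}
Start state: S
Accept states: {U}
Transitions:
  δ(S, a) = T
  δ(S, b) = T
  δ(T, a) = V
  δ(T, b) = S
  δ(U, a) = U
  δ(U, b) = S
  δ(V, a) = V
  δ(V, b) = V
None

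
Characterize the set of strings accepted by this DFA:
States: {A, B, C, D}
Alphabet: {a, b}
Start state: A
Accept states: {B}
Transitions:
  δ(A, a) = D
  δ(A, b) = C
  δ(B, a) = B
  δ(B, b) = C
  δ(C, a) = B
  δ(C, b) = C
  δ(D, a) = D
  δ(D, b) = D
Testing a few strings:
  'b' → reject
  'a' → reject
  'aa' → reject
  'ba' → accept
State roles: A=no input read; B=started with b, last symbol a; C=started with b, last symbol b; D=started with a (dead)
All strings over {a,b} that start with b and end with a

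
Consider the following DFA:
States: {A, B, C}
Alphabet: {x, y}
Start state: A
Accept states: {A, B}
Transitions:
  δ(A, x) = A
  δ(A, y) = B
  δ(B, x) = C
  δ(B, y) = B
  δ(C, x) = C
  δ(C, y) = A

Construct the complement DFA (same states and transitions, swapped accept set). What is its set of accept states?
Complement accept states = All states \ Original accept states
= {A, B, C} \ {A, B}
{C}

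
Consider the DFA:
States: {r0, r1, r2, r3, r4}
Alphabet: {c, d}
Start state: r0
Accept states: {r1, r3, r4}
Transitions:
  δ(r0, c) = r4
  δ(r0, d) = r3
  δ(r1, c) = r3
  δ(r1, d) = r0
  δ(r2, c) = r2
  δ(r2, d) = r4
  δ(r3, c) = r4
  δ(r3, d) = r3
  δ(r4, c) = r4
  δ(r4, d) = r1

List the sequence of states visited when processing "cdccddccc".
read 'c': r0 → r4
  read 'd': r4 → r1
  read 'c': r1 → r3
  read 'c': r3 → r4
  read 'd': r4 → r1
  read 'd': r1 → r0
  read 'c': r0 → r4
  read 'c': r4 → r4
  read 'c': r4 → r4
r0 -> r4 -> r1 -> r3 -> r4 -> r1 -> r0 -> r4 -> r4 -> r4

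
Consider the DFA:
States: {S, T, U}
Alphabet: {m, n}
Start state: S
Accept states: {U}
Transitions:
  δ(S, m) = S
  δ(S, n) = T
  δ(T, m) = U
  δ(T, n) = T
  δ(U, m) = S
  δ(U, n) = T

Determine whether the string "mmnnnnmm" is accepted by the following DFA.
Processing string "mmnnnnmm":
  S --m--> S
  S --m--> S
  S --n--> T
  T --n--> T
  T --n--> T
  T --n--> T
  T --m--> U
  U --m--> S
Final state: S
Accept states: {U}
No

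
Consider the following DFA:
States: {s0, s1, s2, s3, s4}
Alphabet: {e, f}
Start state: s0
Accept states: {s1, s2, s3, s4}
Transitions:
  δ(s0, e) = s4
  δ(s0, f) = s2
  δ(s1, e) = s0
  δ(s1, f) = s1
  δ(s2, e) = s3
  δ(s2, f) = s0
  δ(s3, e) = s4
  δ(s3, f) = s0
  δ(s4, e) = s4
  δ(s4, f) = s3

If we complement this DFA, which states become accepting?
Complement accept states = All states \ Original accept states
= {s0, s1, s2, s3, s4} \ {s1, s2, s3, s4}
{s0}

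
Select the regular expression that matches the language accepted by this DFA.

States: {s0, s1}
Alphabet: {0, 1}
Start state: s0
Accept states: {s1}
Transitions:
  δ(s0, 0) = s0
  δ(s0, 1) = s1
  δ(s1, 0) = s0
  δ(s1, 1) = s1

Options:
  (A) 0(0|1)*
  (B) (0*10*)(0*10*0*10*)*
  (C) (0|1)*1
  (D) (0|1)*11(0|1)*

Check each option against the DFA on short strings; one disagreement eliminates an option:
  (A) 0(0|1)*: on '0' the DFA goes s0 → s0 and rejects (s0 ∉ Accept), but the regex matches it → eliminate
  (B) (0*10*)(0*10*0*10*)*: on '10' the DFA goes s0 → s1 → s0 and rejects (s0 ∉ Accept), but the regex matches it → eliminate
  (C) (0|1)*1: agrees with the DFA on every string of length ≤ 6
  (D) (0|1)*11(0|1)*: on '1' the DFA goes s0 → s1 and accepts (s1 ∈ Accept), but the regex does not match it → eliminate
Only (C) is consistent with the DFA.
(C) (0|1)*1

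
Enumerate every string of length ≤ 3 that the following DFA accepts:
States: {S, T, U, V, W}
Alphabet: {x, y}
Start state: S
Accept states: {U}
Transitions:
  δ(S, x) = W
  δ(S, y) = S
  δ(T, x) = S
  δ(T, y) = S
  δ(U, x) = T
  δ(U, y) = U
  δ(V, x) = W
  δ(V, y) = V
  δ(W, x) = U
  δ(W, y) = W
xx, xxy, xyx, yxx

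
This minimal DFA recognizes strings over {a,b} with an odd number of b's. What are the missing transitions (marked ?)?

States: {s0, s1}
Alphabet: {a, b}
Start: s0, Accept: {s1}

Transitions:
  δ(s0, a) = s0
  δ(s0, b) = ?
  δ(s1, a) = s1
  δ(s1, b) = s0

From the language and accept set, identify what each state tracks — s0: even number of b's so far; s1: odd number of b's so far.
Each missing δ(q, a) is the state matching the new tracked value after reading a.
δ(s0, b) = s1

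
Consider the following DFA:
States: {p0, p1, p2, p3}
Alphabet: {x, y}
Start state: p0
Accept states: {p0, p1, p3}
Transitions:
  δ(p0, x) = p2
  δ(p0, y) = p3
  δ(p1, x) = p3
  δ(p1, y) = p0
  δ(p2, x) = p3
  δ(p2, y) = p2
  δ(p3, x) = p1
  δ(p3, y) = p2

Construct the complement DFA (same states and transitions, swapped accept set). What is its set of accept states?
Complement accept states = All states \ Original accept states
= {p0, p1, p2, p3} \ {p0, p1, p3}
{p2}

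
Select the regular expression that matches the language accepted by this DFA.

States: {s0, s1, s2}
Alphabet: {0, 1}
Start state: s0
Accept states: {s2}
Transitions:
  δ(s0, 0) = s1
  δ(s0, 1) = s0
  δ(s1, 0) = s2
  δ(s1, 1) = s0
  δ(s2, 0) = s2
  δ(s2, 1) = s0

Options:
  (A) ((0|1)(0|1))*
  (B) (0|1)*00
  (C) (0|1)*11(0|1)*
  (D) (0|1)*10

Check each option against the DFA on short strings; one disagreement eliminates an option:
  (A) ((0|1)(0|1))*: on ε the DFA stays in s0 and rejects (s0 ∉ Accept), but the regex matches it → eliminate
  (B) (0|1)*00: agrees with the DFA on every string of length ≤ 6
  (C) (0|1)*11(0|1)*: on '00' the DFA goes s0 → s1 → s2 and accepts (s2 ∈ Accept), but the regex does not match it → eliminate
  (D) (0|1)*10: on '00' the DFA goes s0 → s1 → s2 and accepts (s2 ∈ Accept), but the regex does not match it → eliminate
Only (B) is consistent with the DFA.
(B) (0|1)*00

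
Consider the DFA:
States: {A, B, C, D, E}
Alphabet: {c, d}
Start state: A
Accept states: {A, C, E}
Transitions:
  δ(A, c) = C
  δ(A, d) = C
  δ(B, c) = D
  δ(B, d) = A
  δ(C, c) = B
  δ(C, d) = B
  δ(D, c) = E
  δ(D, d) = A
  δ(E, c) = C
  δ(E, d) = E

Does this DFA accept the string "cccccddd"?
Processing string "cccccddd":
  A --c--> C
  C --c--> B
  B --c--> D
  D --c--> E
  E --c--> C
  C --d--> B
  B --d--> A
  A --d--> C
Final state: C
Accept states: {A, C, E}
Yes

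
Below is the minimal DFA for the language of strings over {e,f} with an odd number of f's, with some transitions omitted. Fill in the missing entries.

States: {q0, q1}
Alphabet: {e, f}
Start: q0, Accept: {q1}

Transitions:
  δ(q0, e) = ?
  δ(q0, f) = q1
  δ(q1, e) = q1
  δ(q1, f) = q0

From the language and accept set, identify what each state tracks — q0: even number of f's so far; q1: odd number of f's so far.
Each missing δ(q, a) is the state matching the new tracked value after reading a.
δ(q0, e) = q0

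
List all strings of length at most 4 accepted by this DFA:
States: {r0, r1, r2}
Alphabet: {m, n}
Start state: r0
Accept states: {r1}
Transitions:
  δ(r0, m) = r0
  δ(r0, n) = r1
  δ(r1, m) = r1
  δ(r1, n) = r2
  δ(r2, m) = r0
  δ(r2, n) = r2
n, mn, nm, mmn, mnm, nmm, mmmn, mmnm, mnmm, nmmm, nnmn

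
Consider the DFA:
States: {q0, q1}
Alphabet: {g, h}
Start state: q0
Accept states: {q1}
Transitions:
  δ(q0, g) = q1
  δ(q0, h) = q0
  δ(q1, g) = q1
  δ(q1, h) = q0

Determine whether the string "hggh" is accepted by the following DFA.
Processing string "hggh":
  q0 --h--> q0
  q0 --g--> q1
  q1 --g--> q1
  q1 --h--> q0
Final state: q0
Accept states: {q1}
No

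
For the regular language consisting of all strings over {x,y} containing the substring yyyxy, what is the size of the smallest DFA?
By Myhill–Nerode, count the distinguishable equivalence classes: 6 classes — one per longest suffix of the input that is a prefix of 'yyyxy' (lengths 0 through 4), plus an absorbing 'already seen yyyxy' class.
6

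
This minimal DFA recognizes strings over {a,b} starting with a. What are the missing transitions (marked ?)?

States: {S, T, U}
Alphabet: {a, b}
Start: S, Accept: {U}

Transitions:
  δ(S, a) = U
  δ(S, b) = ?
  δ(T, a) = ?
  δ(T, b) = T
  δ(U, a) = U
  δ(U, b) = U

From the language and accept set, identify what each state tracks — S: no input read; T: started with b (dead); U: started with a.
Each missing δ(q, a) is the state matching the new tracked value after reading a.
δ(S, b) = T; δ(T, a) = T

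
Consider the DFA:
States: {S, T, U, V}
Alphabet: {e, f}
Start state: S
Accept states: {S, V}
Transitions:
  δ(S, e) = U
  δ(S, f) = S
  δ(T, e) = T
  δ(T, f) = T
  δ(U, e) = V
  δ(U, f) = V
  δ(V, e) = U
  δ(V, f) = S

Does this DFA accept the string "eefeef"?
Processing string "eefeef":
  S --e--> U
  U --e--> V
  V --f--> S
  S --e--> U
  U --e--> V
  V --f--> S
Final state: S
Accept states: {S, V}
Yes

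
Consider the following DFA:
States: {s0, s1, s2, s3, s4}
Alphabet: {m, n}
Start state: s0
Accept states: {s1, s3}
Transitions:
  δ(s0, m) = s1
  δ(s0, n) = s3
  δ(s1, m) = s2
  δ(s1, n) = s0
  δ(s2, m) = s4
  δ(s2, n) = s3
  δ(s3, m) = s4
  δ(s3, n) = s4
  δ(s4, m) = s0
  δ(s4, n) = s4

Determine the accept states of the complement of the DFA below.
Complement accept states = All states \ Original accept states
= {s0, s1, s2, s3, s4} \ {s1, s3}
{s0, s2, s4}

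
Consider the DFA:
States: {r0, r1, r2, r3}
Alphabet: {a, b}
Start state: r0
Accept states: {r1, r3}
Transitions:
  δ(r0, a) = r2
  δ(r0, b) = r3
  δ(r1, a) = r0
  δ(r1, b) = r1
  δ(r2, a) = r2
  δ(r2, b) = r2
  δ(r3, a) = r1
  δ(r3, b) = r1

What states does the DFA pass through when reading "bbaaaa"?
read 'b': r0 → r3
  read 'b': r3 → r1
  read 'a': r1 → r0
  read 'a': r0 → r2
  read 'a': r2 → r2
  read 'a': r2 → r2
r0 -> r3 -> r1 -> r0 -> r2 -> r2 -> r2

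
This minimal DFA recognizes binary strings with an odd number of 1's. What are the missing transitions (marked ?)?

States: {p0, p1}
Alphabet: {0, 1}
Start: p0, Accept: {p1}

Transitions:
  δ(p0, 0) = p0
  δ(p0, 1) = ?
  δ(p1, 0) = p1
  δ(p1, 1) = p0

From the language and accept set, identify what each state tracks — p0: even number of 1's so far; p1: odd number of 1's so far.
Each missing δ(q, a) is the state matching the new tracked value after reading a.
δ(p0, 1) = p1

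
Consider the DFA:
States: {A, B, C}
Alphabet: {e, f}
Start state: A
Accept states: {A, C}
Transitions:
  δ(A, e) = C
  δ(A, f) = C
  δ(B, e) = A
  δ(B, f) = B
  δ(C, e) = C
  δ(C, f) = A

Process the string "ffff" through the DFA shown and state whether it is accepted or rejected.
Processing string "ffff":
  A --f--> C
  C --f--> A
  A --f--> C
  C --f--> A
Final state: A
Accept states: {A, C}
Yes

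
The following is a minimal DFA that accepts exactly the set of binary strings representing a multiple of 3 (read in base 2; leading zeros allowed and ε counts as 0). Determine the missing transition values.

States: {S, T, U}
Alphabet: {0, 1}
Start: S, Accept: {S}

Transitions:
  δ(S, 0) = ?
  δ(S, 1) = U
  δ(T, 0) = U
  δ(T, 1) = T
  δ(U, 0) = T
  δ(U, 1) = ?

From the language and accept set, identify what each state tracks — S: value ≡ 0 (mod 3); T: value ≡ 2 (mod 3); U: value ≡ 1 (mod 3).
Each missing δ(q, a) is the state matching the new tracked value after reading a.
δ(S, 0) = S; δ(U, 1) = S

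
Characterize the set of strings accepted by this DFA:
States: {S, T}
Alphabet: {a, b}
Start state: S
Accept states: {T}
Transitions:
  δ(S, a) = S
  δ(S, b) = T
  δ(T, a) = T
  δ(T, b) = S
Testing a few strings:
  'aab' → accept
  'a' → reject
  'aa' → reject
  'bb' → reject
State roles: S=even number of b's so far; T=odd number of b's so far
All strings over {a,b} with an odd number of b's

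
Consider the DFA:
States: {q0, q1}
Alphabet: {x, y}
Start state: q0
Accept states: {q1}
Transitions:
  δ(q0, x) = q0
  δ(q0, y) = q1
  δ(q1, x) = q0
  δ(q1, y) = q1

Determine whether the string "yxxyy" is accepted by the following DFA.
Processing string "yxxyy":
  q0 --y--> q1
  q1 --x--> q0
  q0 --x--> q0
  q0 --y--> q1
  q1 --y--> q1
Final state: q1
Accept states: {q1}
Yes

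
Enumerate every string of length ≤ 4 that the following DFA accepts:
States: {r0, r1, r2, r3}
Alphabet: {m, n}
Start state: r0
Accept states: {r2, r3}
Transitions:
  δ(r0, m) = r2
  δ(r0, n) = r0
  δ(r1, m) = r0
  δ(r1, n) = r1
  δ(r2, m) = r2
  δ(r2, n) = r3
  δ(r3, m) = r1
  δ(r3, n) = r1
m, mm, mn, nm, mmm, mmn, nmm, nmn, nnm, mmmm, mmmn, nmmm, nmmn, nnmm, nnmn, nnnm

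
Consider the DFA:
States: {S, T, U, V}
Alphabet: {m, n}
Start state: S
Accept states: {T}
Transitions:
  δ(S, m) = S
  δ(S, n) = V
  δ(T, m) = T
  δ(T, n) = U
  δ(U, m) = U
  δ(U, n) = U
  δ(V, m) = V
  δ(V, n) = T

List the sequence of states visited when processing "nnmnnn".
read 'n': S → V
  read 'n': V → T
  read 'm': T → T
  read 'n': T → U
  read 'n': U → U
  read 'n': U → U
S -> V -> T -> T -> U -> U -> U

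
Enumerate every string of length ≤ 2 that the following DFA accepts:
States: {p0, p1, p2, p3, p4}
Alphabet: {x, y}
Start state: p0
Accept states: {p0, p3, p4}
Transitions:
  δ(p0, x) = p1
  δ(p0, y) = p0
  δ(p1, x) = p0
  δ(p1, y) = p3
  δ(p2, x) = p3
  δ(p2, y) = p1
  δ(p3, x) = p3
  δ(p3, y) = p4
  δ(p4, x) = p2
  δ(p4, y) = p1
ε, y, xx, xy, yy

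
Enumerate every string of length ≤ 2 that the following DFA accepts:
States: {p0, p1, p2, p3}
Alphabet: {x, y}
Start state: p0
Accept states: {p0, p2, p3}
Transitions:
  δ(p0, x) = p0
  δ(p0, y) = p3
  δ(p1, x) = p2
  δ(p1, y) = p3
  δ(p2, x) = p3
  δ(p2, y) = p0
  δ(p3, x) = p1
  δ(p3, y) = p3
ε, x, y, xx, xy, yy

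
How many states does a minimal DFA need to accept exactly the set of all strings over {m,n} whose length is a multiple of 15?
By Myhill–Nerode, count the distinguishable equivalence classes: 15 classes — one per residue of the length mod 15; class i is distinguished from class j by any string of length (15 − i) mod 15.
15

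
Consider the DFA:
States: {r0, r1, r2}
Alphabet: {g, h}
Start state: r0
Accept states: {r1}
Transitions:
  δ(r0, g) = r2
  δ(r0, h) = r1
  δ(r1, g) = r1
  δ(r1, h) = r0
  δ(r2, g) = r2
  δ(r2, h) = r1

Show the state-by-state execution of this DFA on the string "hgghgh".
read 'h': r0 → r1
  read 'g': r1 → r1
  read 'g': r1 → r1
  read 'h': r1 → r0
  read 'g': r0 → r2
  read 'h': r2 → r1
r0 -> r1 -> r1 -> r1 -> r0 -> r2 -> r1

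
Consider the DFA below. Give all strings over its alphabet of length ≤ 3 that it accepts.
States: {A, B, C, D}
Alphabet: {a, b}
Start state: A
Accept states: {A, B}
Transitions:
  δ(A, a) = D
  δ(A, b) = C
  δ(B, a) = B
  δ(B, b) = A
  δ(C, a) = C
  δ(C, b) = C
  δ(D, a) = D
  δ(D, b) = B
ε, ab, aab, aba, abb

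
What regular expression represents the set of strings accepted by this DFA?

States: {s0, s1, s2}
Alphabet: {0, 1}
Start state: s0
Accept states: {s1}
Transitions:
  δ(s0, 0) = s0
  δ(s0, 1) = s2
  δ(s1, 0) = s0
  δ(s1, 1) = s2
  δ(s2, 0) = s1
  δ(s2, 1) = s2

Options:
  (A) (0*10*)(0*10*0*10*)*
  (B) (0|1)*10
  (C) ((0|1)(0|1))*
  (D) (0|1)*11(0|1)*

Check each option against the DFA on short strings; one disagreement eliminates an option:
  (A) (0*10*)(0*10*0*10*)*: on '1' the DFA goes s0 → s2 and rejects (s2 ∉ Accept), but the regex matches it → eliminate
  (B) (0|1)*10: agrees with the DFA on every string of length ≤ 6
  (C) ((0|1)(0|1))*: on ε the DFA stays in s0 and rejects (s0 ∉ Accept), but the regex matches it → eliminate
  (D) (0|1)*11(0|1)*: on '10' the DFA goes s0 → s2 → s1 and accepts (s1 ∈ Accept), but the regex does not match it → eliminate
Only (B) is consistent with the DFA.
(B) (0|1)*10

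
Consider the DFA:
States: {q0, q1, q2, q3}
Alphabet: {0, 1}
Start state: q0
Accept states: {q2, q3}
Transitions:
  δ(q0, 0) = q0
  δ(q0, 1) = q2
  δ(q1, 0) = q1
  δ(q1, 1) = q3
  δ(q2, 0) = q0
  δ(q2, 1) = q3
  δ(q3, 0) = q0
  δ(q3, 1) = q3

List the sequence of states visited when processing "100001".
read '1': q0 → q2
  read '0': q2 → q0
  read '0': q0 → q0
  read '0': q0 → q0
  read '0': q0 → q0
  read '1': q0 → q2
q0 -> q2 -> q0 -> q0 -> q0 -> q0 -> q2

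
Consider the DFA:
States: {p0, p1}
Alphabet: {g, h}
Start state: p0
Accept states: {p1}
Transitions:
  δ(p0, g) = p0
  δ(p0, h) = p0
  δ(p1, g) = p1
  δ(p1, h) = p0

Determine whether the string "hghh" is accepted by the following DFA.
Processing string "hghh":
  p0 --h--> p0
  p0 --g--> p0
  p0 --h--> p0
  p0 --h--> p0
Final state: p0
Accept states: {p1}
No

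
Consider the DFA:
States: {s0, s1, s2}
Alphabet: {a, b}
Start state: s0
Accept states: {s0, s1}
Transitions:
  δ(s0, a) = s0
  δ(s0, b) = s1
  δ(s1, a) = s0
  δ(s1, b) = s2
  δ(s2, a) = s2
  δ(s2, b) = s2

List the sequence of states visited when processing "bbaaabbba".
read 'b': s0 → s1
  read 'b': s1 → s2
  read 'a': s2 → s2
  read 'a': s2 → s2
  read 'a': s2 → s2
  read 'b': s2 → s2
  read 'b': s2 → s2
  read 'b': s2 → s2
  read 'a': s2 → s2
s0 -> s1 -> s2 -> s2 -> s2 -> s2 -> s2 -> s2 -> s2 -> s2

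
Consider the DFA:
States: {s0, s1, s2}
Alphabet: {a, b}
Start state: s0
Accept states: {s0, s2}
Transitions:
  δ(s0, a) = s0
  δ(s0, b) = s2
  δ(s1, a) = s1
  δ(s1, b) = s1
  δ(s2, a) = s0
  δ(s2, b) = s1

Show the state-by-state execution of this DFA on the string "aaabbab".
read 'a': s0 → s0
  read 'a': s0 → s0
  read 'a': s0 → s0
  read 'b': s0 → s2
  read 'b': s2 → s1
  read 'a': s1 → s1
  read 'b': s1 → s1
s0 -> s0 -> s0 -> s0 -> s2 -> s1 -> s1 -> s1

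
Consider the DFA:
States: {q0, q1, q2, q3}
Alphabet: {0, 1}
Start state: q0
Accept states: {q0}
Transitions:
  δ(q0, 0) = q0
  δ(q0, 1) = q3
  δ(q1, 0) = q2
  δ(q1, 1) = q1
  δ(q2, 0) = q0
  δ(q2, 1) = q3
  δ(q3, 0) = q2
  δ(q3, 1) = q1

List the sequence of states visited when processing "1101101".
read '1': q0 → q3
  read '1': q3 → q1
  read '0': q1 → q2
  read '1': q2 → q3
  read '1': q3 → q1
  read '0': q1 → q2
  read '1': q2 → q3
q0 -> q3 -> q1 -> q2 -> q3 -> q1 -> q2 -> q3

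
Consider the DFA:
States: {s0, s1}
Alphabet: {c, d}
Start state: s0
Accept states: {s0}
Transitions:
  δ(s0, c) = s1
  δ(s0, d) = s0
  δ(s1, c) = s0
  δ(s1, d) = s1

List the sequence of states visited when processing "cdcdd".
read 'c': s0 → s1
  read 'd': s1 → s1
  read 'c': s1 → s0
  read 'd': s0 → s0
  read 'd': s0 → s0
s0 -> s1 -> s1 -> s0 -> s0 -> s0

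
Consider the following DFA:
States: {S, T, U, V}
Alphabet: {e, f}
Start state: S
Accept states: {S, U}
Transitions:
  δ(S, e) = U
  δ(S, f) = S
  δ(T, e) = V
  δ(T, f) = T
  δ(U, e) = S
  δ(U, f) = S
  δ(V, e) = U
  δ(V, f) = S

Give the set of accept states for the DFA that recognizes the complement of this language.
Complement accept states = All states \ Original accept states
= {S, T, U, V} \ {S, U}
{T, V}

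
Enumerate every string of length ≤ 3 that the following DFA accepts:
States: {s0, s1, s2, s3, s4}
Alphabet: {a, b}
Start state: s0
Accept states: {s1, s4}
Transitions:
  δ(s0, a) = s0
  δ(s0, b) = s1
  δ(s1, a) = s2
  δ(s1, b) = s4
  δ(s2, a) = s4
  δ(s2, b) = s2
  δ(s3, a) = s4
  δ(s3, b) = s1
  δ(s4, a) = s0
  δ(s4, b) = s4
b, ab, bb, aab, abb, baa, bbb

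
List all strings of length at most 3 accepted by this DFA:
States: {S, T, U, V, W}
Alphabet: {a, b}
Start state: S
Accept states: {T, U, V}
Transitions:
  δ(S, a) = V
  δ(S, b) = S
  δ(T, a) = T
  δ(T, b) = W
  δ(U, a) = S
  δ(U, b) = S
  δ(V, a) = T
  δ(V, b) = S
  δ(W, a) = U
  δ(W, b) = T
a, aa, ba, aaa, aba, baa, bba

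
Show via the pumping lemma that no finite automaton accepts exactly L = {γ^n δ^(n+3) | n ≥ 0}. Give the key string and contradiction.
Assume L is regular with pumping length p. Idea: pumping the γ-block breaks the fixed offset of 3.
Choose s = γ^p δ^(p+3) ∈ L. By the pumping lemma, s = xyz with |xy| ≤ p, |y| > 0, so y = γ^k with k ≥ 1. Then xy²z = γ^(p+k) δ^(p+3). For this to be in L we would need p+3 = (p+k)+3, i.e. k = 0, contradicting k ≥ 1. So xy²z ∉ L.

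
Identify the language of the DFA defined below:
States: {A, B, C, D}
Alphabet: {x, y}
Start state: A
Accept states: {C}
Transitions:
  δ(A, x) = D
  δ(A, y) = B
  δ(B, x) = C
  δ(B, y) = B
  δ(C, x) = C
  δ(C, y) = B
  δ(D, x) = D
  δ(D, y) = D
Testing a few strings:
  'xyxx' → reject
  'yyxx' → accept
  'x' → reject
  'y' → reject
State roles: A=no input read; B=started with y, last symbol y; C=started with y, last symbol x; D=started with x (dead)
All strings over {x,y} that start with y and end with x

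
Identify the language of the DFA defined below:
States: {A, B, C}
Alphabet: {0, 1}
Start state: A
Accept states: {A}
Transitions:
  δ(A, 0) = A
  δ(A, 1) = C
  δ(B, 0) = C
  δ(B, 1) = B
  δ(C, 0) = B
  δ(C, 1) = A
Testing a few strings:
  '000' → accept
  '1110' → reject
  '01' → reject
  '1001' → accept
State roles: A=value ≡ 0 (mod 3); B=value ≡ 2 (mod 3); C=value ≡ 1 (mod 3)
All binary strings representing a multiple of 3 (read in base 2; leading zeros allowed and ε counts as 0)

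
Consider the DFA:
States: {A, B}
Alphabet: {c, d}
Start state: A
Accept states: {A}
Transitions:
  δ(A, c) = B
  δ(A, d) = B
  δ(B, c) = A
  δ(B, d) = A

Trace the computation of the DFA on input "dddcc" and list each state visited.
read 'd': A → B
  read 'd': B → A
  read 'd': A → B
  read 'c': B → A
  read 'c': A → B
A -> B -> A -> B -> A -> B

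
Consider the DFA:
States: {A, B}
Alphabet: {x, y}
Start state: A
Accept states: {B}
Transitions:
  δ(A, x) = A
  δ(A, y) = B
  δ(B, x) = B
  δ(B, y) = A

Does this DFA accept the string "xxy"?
Processing string "xxy":
  A --x--> A
  A --x--> A
  A --y--> B
Final state: B
Accept states: {B}
Yes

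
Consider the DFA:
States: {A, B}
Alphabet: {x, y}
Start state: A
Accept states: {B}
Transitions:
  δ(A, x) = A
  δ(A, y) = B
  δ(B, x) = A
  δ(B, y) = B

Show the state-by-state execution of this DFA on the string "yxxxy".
read 'y': A → B
  read 'x': B → A
  read 'x': A → A
  read 'x': A → A
  read 'y': A → B
A -> B -> A -> A -> A -> B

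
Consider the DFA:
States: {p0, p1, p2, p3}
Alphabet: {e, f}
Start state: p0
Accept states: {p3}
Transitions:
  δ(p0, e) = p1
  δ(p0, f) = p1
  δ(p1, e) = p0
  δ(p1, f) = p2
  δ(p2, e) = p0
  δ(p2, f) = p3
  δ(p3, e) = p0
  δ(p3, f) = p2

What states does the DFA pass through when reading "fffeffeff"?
read 'f': p0 → p1
  read 'f': p1 → p2
  read 'f': p2 → p3
  read 'e': p3 → p0
  read 'f': p0 → p1
  read 'f': p1 → p2
  read 'e': p2 → p0
  read 'f': p0 → p1
  read 'f': p1 → p2
p0 -> p1 -> p2 -> p3 -> p0 -> p1 -> p2 -> p0 -> p1 -> p2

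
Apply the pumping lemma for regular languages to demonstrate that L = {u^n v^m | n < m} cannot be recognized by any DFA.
Assume L is regular with pumping length p. Idea: pumping up the u-block makes the u-count reach the v-count.
Choose s = u^p v^(p+1) ∈ L. By the pumping lemma, s = xyz with |xy| ≤ p, |y| > 0, so y = u^k with k ≥ 1. Then xy²z = u^(p+k) v^(p+1). Since p+k ≥ p+1, the number of u's is no longer strictly less than the number of v's, so xy²z ∉ L.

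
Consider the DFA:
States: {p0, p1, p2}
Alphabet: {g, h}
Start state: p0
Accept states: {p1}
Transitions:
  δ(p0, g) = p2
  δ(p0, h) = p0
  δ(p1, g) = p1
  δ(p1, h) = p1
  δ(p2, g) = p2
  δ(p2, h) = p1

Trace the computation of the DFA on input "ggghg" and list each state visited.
read 'g': p0 → p2
  read 'g': p2 → p2
  read 'g': p2 → p2
  read 'h': p2 → p1
  read 'g': p1 → p1
p0 -> p2 -> p2 -> p2 -> p1 -> p1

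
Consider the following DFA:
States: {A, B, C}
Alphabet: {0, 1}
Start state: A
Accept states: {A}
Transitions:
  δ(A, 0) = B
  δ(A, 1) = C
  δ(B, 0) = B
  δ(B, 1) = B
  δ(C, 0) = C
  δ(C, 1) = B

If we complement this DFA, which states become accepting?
Complement accept states = All states \ Original accept states
= {A, B, C} \ {A}
{B, C}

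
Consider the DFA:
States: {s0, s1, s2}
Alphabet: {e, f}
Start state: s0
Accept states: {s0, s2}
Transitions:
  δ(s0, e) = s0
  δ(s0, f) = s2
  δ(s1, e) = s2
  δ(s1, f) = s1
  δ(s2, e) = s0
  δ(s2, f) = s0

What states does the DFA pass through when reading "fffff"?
read 'f': s0 → s2
  read 'f': s2 → s0
  read 'f': s0 → s2
  read 'f': s2 → s0
  read 'f': s0 → s2
s0 -> s2 -> s0 -> s2 -> s0 -> s2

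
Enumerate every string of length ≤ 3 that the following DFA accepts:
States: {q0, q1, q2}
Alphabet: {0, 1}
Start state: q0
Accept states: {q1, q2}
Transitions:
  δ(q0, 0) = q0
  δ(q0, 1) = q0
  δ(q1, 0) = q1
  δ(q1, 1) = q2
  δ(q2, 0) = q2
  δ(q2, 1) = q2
None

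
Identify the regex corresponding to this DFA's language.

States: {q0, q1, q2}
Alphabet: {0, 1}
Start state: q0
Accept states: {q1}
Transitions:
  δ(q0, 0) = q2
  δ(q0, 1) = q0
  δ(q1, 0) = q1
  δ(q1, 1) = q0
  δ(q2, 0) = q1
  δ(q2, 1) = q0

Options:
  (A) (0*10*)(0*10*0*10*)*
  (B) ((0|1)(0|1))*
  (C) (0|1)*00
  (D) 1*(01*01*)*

Check each option against the DFA on short strings; one disagreement eliminates an option:
  (A) (0*10*)(0*10*0*10*)*: on '1' the DFA goes q0 → q0 and rejects (q0 ∉ Accept), but the regex matches it → eliminate
  (B) ((0|1)(0|1))*: on ε the DFA stays in q0 and rejects (q0 ∉ Accept), but the regex matches it → eliminate
  (C) (0|1)*00: agrees with the DFA on every string of length ≤ 6
  (D) 1*(01*01*)*: on ε the DFA stays in q0 and rejects (q0 ∉ Accept), but the regex matches it → eliminate
Only (C) is consistent with the DFA.
(C) (0|1)*00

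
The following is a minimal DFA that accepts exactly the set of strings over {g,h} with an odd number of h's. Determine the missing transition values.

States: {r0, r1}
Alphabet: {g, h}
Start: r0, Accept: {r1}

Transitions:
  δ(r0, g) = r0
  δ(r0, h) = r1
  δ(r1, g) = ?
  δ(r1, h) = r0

From the language and accept set, identify what each state tracks — r0: even number of h's so far; r1: odd number of h's so far.
Each missing δ(q, a) is the state matching the new tracked value after reading a.
δ(r1, g) = r1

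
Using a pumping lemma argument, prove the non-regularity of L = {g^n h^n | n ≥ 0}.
Assume L is regular with pumping length p. Idea: pumping the g-block changes the count balance.
Choose s = g^p h^p (length 2p ≥ p). By the pumping lemma, s = xyz with |xy| ≤ p, |y| > 0. So y = g^k for some k > 0 (since xy is entirely within the g's). Pumping gives xy²z = g^(p+k) h^p, which is not in L since p+k ≠ p.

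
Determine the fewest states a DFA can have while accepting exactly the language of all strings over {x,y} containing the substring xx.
By Myhill–Nerode, count the distinguishable equivalence classes: 3 classes — one per longest suffix of the input that is a prefix of 'xx' (lengths 0 through 1), plus an absorbing 'already seen xx' class.
3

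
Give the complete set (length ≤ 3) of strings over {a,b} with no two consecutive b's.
ε, a, b, aa, ab, ba, aaa, aab, aba, baa, bab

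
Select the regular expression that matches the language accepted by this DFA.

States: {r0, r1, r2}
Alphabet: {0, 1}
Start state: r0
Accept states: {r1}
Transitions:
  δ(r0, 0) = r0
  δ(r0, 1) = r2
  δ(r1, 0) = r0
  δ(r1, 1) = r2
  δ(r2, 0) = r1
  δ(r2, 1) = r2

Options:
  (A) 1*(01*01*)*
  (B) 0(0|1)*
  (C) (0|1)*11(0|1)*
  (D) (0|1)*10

Check each option against the DFA on short strings; one disagreement eliminates an option:
  (A) 1*(01*01*)*: on ε the DFA stays in r0 and rejects (r0 ∉ Accept), but the regex matches it → eliminate
  (B) 0(0|1)*: on '0' the DFA goes r0 → r0 and rejects (r0 ∉ Accept), but the regex matches it → eliminate
  (C) (0|1)*11(0|1)*: on '10' the DFA goes r0 → r2 → r1 and accepts (r1 ∈ Accept), but the regex does not match it → eliminate
  (D) (0|1)*10: agrees with the DFA on every string of length ≤ 6
Only (D) is consistent with the DFA.
(D) (0|1)*10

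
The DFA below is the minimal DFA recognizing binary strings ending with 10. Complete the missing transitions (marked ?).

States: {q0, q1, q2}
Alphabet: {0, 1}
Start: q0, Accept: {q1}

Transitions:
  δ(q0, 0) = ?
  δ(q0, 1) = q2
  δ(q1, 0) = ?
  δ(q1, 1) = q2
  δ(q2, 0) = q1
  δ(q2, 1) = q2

From the language and accept set, identify what each state tracks — q0: no suffix match; q1: suffix is 10; q2: one trailing 1.
Each missing δ(q, a) is the state matching the new tracked value after reading a.
δ(q0, 0) = q0; δ(q1, 0) = q0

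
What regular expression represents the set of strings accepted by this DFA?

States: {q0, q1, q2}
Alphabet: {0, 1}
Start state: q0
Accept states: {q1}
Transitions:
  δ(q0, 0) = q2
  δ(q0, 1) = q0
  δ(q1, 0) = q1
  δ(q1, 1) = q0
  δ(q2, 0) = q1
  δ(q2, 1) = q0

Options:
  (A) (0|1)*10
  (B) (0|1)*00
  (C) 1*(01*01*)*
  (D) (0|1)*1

Check each option against the DFA on short strings; one disagreement eliminates an option:
  (A) (0|1)*10: on '00' the DFA goes q0 → q2 → q1 and accepts (q1 ∈ Accept), but the regex does not match it → eliminate
  (B) (0|1)*00: agrees with the DFA on every string of length ≤ 6
  (C) 1*(01*01*)*: on ε the DFA stays in q0 and rejects (q0 ∉ Accept), but the regex matches it → eliminate
  (D) (0|1)*1: on '1' the DFA goes q0 → q0 and rejects (q0 ∉ Accept), but the regex matches it → eliminate
Only (B) is consistent with the DFA.
(B) (0|1)*00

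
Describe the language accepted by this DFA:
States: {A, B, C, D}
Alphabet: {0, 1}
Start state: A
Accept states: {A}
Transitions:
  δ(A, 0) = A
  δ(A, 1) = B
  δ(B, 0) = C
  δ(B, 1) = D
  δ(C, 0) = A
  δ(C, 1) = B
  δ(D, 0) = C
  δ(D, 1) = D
Testing a few strings:
  '1' → reject
  '1101' → reject
  '10' → reject
  '001' → reject
State roles: A=value ≡ 0 (mod 4); B=value ≡ 1 (mod 4); C=value ≡ 2 (mod 4); D=value ≡ 3 (mod 4)
All binary strings representing a multiple of 4 (read in base 2; leading zeros allowed and ε counts as 0)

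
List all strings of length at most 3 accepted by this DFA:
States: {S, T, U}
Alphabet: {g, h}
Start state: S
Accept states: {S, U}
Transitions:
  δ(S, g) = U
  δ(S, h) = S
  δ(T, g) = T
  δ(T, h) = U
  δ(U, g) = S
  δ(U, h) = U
ε, g, h, gg, gh, hg, hh, ggg, ggh, ghg, ghh, hgg, hgh, hhg, hhh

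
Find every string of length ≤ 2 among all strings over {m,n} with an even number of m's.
ε, n, mm, nn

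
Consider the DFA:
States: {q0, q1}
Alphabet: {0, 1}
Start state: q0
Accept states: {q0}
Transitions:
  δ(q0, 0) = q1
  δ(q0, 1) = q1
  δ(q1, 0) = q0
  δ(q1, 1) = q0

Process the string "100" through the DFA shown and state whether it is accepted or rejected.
Processing string "100":
  q0 --1--> q1
  q1 --0--> q0
  q0 --0--> q1
Final state: q1
Accept states: {q0}
No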